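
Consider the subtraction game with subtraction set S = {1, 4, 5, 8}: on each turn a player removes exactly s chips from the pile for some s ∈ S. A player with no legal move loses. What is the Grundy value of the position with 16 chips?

3

G(0) = 0
G(1) = mex{0} = 1
G(2) = mex{1} = 0
G(3) = mex{0} = 1
G(4) = mex{1,0} = 2
G(5) = mex{2,1,0} = 3
G(6) = mex{3,0,1} = 2
G(7) = mex{2,1,0} = 3
G(8) = mex{3,2,1,0} = 4
G(9) = mex{4,3,2,1} = 0
G(10) = mex{0,2,3,0} = 1
G(11) = mex{1,3,2,1} = 0
G(12) = mex{0,4,3,2} = 1
G(13) = mex{1,0,4,3} = 2
G(14) = mex{2,1,0,2} = 3
G(15) = mex{3,0,1,3} = 2
G(16) = mex{2,1,0,4} = 3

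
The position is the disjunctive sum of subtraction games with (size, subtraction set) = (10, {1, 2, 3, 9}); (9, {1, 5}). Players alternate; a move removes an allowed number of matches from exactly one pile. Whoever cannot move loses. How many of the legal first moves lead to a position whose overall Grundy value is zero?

Pile A, S = {1, 2, 3, 9}:
G(0) = 0
G(1) = mex{0} = 1
G(2) = mex{1,0} = 2
G(3) = mex{2,1,0} = 3
G(4) = mex{3,2,1} = 0
G(5) = mex{0,3,2} = 1
G(6) = mex{1,0,3} = 2
G(7) = mex{2,1,0} = 3
G(8) = mex{3,2,1} = 0
G(9) = mex{0,3,2,0} = 1
G(10) = mex{1,0,3,1} = 2
G_A(10) = 2.
Pile B, S = {1, 5}:
n : 0 1 2 3 4 5 6 7 8 9
G : 0 1 0 1 0 1 0 1 0 1
G_B(9) = 1.
Combined Grundy value = 2 ⊕ 1 = 3.
A winning move leaves total XOR = 0, i.e. changes one component's Grundy value g to g ⊕ X where X is the current total.
Pile A: need g' = 2⊕3 = 1. Options: 10−1→G=1, 10−2→G=0, 10−3→G=3, 10−9→G=1. Hits: 2.
Pile B: need g' = 1⊕3 = 2. Options: 9−1→G=0, 9−5→G=0. Hits: 0.

2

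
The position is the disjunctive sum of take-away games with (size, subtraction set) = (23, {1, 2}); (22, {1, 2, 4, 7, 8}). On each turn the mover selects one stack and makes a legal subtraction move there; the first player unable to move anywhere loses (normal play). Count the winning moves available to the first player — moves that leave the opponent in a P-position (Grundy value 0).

3

Stack A, S = {1, 2}:
n :  0  1  2  3  4  5  6  7  8  9 10 11 12 13 14 15 16 17 18 19 20 21 22 23
G :  0  1  2  0  1  2  0  1  2  0  1  2  0  1  2  0  1  2  0  1  2  0  1  2
G_A(23) = 2.
Stack B, S = {1, 2, 4, 7, 8}:
n :  0  1  2  3  4  5  6  7  8  9 10 11 12 13 14 15 16 17 18 19 20 21 22
G :  0  1  2  0  1  2  0  1  2  0  1  2  0  1  2  0  1  2  0  1  2  0  1
G_B(22) = 1.
Combined Grundy value = 2 ⊕ 1 = 3.
A winning move leaves total XOR = 0, i.e. changes one component's Grundy value g to g ⊕ X where X is the current total.
Stack A: need g' = 2⊕3 = 1. Options: 23−1→G=1, 23−2→G=0. Hits: 1.
Stack B: need g' = 1⊕3 = 2. Options: 22−1→G=0, 22−2→G=2, 22−4→G=0, 22−7→G=0, 22−8→G=2. Hits: 2.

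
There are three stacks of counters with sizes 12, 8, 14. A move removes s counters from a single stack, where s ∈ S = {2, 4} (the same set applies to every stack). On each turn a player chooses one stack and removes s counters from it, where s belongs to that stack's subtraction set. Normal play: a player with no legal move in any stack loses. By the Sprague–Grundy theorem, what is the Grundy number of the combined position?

All stacks use S = {2, 4}:
G(0) = 0
G(1) = mex{} = 0
G(2) = mex{0} = 1
G(3) = mex{0} = 1
G(4) = mex{1,0} = 2
G(5) = mex{1,0} = 2
G(6) = mex{2,1} = 0
G(7) = mex{2,1} = 0
G(8) = mex{0,2} = 1
G(9) = mex{0,2} = 1
G(10) = mex{1,0} = 2
G(11) = mex{1,0} = 2
G(12) = mex{2,1} = 0
G(13) = mex{2,1} = 0
G(14) = mex{0,2} = 1
Stack A: G(12) = 0.
Stack B: G(8) = 1.
Stack C: G(14) = 1.
Combined Grundy value = 0 ⊕ 1 ⊕ 1 = 0.

0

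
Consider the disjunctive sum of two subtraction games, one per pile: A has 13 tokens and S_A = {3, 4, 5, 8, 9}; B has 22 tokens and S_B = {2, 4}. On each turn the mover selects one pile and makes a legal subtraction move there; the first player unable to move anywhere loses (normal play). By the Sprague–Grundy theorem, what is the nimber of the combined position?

Pile A, S = {3, 4, 5, 8, 9}:
n :  0  1  2  3  4  5  6  7  8  9 10 11 12 13
G :  0  0  0  1  1  1  2  2  2  3  3  3  0  0
G_A(13) = 0.
Pile B, S = {2, 4}:
G(0) = 0
G(1) = mex{} = 0
G(2) = mex{0} = 1
G(3) = mex{0} = 1
G(4) = mex{1,0} = 2
G(5) = mex{1,0} = 2
G(6) = mex{2,1} = 0
G(7) = mex{2,1} = 0
G(8) = mex{0,2} = 1
G(9) = mex{0,2} = 1
G(10) = mex{1,0} = 2
G(11) = mex{1,0} = 2
G(12) = mex{2,1} = 0
G(13) = mex{2,1} = 0
G(14) = mex{0,2} = 1
G(15) = mex{0,2} = 1
G(16) = mex{1,0} = 2
G(17) = mex{1,0} = 2
G(18) = mex{2,1} = 0
G(19) = mex{2,1} = 0
G(20) = mex{0,2} = 1
G(21) = mex{0,2} = 1
G(22) = mex{1,0} = 2
G_B(22) = 2.
Combined Grundy value = 0 ⊕ 2 = 2.

2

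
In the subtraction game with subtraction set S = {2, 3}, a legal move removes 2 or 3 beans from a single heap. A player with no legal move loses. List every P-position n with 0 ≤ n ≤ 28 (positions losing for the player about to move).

n :  0  1  2  3  4  5  6  7  8  9 10 11 12 13 14 15 16 17 18 19 20 21 22 23 24 25 26 27 28
G :  0  0  1  1  2  0  0  1  1  2  0  0  1  1  2  0  0  1  1  2  0  0  1  1  2  0  0  1  1
P-positions are exactly the n with G(n) = 0.

0, 1, 5, 6, 10, 11, 15, 16, 20, 21, 25, 26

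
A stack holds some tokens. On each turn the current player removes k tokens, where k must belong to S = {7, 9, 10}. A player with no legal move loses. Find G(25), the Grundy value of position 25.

G(0) = 0
G(1) = mex{} = 0
G(2) = mex{} = 0
G(3) = mex{} = 0
G(4) = mex{} = 0
G(5) = mex{} = 0
G(6) = mex{} = 0
G(7) = mex{0} = 1
G(8) = mex{0} = 1
G(9) = mex{0,0} = 1
G(10) = mex{0,0,0} = 1
G(11) = mex{0,0,0} = 1
G(12) = mex{0,0,0} = 1
G(13) = mex{0,0,0} = 1
G(14) = mex{1,0,0} = 2
G(15) = mex{1,0,0} = 2
G(16) = mex{1,1,0} = 2
G(17) = mex{1,1,1} = 0
G(18) = mex{1,1,1} = 0
G(19) = mex{1,1,1} = 0
G(20) = mex{1,1,1} = 0
G(21) = mex{2,1,1} = 0
G(22) = mex{2,1,1} = 0
G(23) = mex{2,2,1} = 0
G(24) = mex{0,2,2} = 1
G(25) = mex{0,2,2} = 1

1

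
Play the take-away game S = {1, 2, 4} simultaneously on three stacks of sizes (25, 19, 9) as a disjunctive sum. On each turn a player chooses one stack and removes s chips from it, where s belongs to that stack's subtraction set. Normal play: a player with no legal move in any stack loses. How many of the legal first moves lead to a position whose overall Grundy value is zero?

All stacks use S = {1, 2, 4}:
n :  0  1  2  3  4  5  6  7  8  9 10 11 12 13 14 15 16 17 18 19 20 21 22 23 24 25
G :  0  1  2  0  1  2  0  1  2  0  1  2  0  1  2  0  1  2  0  1  2  0  1  2  0  1
Stack A: G(25) = 1.
Stack B: G(19) = 1.
Stack C: G(9) = 0.
Combined Grundy value = 1 ⊕ 1 ⊕ 0 = 0.
A winning move leaves total XOR = 0, i.e. changes one component's Grundy value g to g ⊕ X where X is the current total.
Stack A: target g' = 1⊕0 = 1, but every legal move changes the Grundy value (mex property), so 0 moves.
Stack B: target g' = 1⊕0 = 1, but every legal move changes the Grundy value (mex property), so 0 moves.
Stack C: target g' = 0⊕0 = 0, but every legal move changes the Grundy value (mex property), so 0 moves.

0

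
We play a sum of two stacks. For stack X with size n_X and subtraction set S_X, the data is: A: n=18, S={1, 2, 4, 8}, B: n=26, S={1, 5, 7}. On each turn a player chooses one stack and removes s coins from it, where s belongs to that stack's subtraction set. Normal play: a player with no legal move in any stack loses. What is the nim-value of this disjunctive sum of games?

0

Stack A, S = {1, 2, 4, 8}:
n :  0  1  2  3  4  5  6  7  8  9 10 11 12 13 14 15 16 17 18
G :  0  1  2  0  1  2  0  1  2  0  1  2  0  1  2  0  1  2  0
G_A(18) = 0.
Stack B, S = {1, 5, 7}:
n :  0  1  2  3  4  5  6  7  8  9 10 11 12 13 14 15 16 17 18 19 20 21 22 23 24 25 26
G :  0  1  0  1  0  1  0  1  0  1  0  1  0  1  0  1  0  1  0  1  0  1  0  1  0  1  0
G_B(26) = 0.
Combined Grundy value = 0 ⊕ 0 = 0.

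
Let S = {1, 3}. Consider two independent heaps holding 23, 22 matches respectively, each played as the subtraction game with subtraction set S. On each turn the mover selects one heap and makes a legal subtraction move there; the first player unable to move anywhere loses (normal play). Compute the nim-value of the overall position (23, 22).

All heaps use S = {1, 3}:
G(0) = 0
G(1) = mex{0} = 1
G(2) = mex{1} = 0
G(3) = mex{0,0} = 1
G(4) = mex{1,1} = 0
G(5) = mex{0,0} = 1
G(6) = mex{1,1} = 0
G(7) = mex{0,0} = 1
G(8) = mex{1,1} = 0
G(9) = mex{0,0} = 1
G(10) = mex{1,1} = 0
G(11) = mex{0,0} = 1
G(12) = mex{1,1} = 0
G(13) = mex{0,0} = 1
G(14) = mex{1,1} = 0
G(15) = mex{0,0} = 1
G(16) = mex{1,1} = 0
G(17) = mex{0,0} = 1
G(18) = mex{1,1} = 0
G(19) = mex{0,0} = 1
G(20) = mex{1,1} = 0
G(21) = mex{0,0} = 1
G(22) = mex{1,1} = 0
G(23) = mex{0,0} = 1
Heap A: G(23) = 1.
Heap B: G(22) = 0.
Combined Grundy value = 1 ⊕ 0 = 1.

1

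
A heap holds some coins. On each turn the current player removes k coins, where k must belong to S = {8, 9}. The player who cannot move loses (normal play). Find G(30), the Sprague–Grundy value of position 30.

n :  0  1  2  3  4  5  6  7  8  9 10 11 12 13 14 15 16 17 18 19 20 21 22 23 24 25 26 27 28 29 30
G :  0  0  0  0  0  0  0  0  1  1  1  1  1  1  1  1  2  0  0  0  0  0  0  0  0  1  1  1  1  1  1

1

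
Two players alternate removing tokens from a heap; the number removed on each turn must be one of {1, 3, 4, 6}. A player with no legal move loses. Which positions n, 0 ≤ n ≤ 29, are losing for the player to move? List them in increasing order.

G(0) = 0
G(1) = mex{0} = 1
G(2) = mex{1} = 0
G(3) = mex{0,0} = 1
G(4) = mex{1,1,0} = 2
G(5) = mex{2,0,1} = 3
G(6) = mex{3,1,0,0} = 2
G(7) = mex{2,2,1,1} = 0
G(8) = mex{0,3,2,0} = 1
G(9) = mex{1,2,3,1} = 0
G(10) = mex{0,0,2,2} = 1
G(11) = mex{1,1,0,3} = 2
G(12) = mex{2,0,1,2} = 3
G(13) = mex{3,1,0,0} = 2
G(14) = mex{2,2,1,1} = 0
G(15) = mex{0,3,2,0} = 1
G(16) = mex{1,2,3,1} = 0
G(17) = mex{0,0,2,2} = 1
G(18) = mex{1,1,0,3} = 2
G(19) = mex{2,0,1,2} = 3
G(20) = mex{3,1,0,0} = 2
G(21) = mex{2,2,1,1} = 0
G(22) = mex{0,3,2,0} = 1
G(23) = mex{1,2,3,1} = 0
G(24) = mex{0,0,2,2} = 1
G(25) = mex{1,1,0,3} = 2
G(26) = mex{2,0,1,2} = 3
G(27) = mex{3,1,0,0} = 2
G(28) = mex{2,2,1,1} = 0
G(29) = mex{0,3,2,0} = 1
P-positions are exactly the n with G(n) = 0.

0, 2, 7, 9, 14, 16, 21, 23, 28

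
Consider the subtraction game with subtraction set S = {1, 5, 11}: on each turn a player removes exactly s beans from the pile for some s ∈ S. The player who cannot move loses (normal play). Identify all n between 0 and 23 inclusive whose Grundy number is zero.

n :  0  1  2  3  4  5  6  7  8  9 10 11 12 13 14 15 16 17 18 19 20 21 22 23
G :  0  1  0  1  0  1  0  1  0  1  0  1  0  1  0  1  0  1  0  1  0  1  0  1
P-positions are exactly the n with G(n) = 0.

0, 2, 4, 6, 8, 10, 12, 14, 16, 18, 20, 22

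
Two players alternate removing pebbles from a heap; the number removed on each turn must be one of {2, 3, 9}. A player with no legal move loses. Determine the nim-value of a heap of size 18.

1

n :  0  1  2  3  4  5  6  7  8  9 10 11 12 13 14 15 16 17 18
G :  0  0  1  1  2  0  0  1  1  2  2  0  0  1  1  2  0  0  1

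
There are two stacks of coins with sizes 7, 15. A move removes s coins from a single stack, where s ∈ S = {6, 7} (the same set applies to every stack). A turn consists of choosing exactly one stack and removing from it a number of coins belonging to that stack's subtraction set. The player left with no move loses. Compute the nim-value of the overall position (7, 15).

All stacks use S = {6, 7}:
G(0) = 0
G(1) = mex{} = 0
G(2) = mex{} = 0
G(3) = mex{} = 0
G(4) = mex{} = 0
G(5) = mex{} = 0
G(6) = mex{0} = 1
G(7) = mex{0,0} = 1
G(8) = mex{0,0} = 1
G(9) = mex{0,0} = 1
G(10) = mex{0,0} = 1
G(11) = mex{0,0} = 1
G(12) = mex{1,0} = 2
G(13) = mex{1,1} = 0
G(14) = mex{1,1} = 0
G(15) = mex{1,1} = 0
Stack A: G(7) = 1.
Stack B: G(15) = 0.
Combined Grundy value = 1 ⊕ 0 = 1.

1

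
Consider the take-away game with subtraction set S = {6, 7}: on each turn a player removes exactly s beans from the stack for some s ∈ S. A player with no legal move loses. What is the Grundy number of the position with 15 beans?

0

n :  0  1  2  3  4  5  6  7  8  9 10 11 12 13 14 15
G :  0  0  0  0  0  0  1  1  1  1  1  1  2  0  0  0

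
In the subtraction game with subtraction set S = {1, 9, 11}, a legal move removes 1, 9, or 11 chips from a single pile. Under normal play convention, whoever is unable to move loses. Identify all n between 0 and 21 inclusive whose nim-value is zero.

n :  0  1  2  3  4  5  6  7  8  9 10 11 12 13 14 15 16 17 18 19 20 21
G :  0  1  0  1  0  1  0  1  0  1  0  1  0  1  0  1  0  1  0  1  0  1
P-positions are exactly the n with G(n) = 0.

0, 2, 4, 6, 8, 10, 12, 14, 16, 18, 20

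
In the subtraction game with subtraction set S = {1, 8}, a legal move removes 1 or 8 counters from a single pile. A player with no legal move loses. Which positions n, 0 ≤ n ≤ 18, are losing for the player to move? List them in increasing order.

G(0) = 0
G(1) = mex{0} = 1
G(2) = mex{1} = 0
G(3) = mex{0} = 1
G(4) = mex{1} = 0
G(5) = mex{0} = 1
G(6) = mex{1} = 0
G(7) = mex{0} = 1
G(8) = mex{1,0} = 2
G(9) = mex{2,1} = 0
G(10) = mex{0,0} = 1
G(11) = mex{1,1} = 0
G(12) = mex{0,0} = 1
G(13) = mex{1,1} = 0
G(14) = mex{0,0} = 1
G(15) = mex{1,1} = 0
G(16) = mex{0,2} = 1
G(17) = mex{1,0} = 2
G(18) = mex{2,1} = 0
P-positions are exactly the n with G(n) = 0.

0, 2, 4, 6, 9, 11, 13, 15, 18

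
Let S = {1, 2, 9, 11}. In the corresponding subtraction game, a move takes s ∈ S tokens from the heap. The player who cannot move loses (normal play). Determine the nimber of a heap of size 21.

G(0) = 0
G(1) = mex{0} = 1
G(2) = mex{1,0} = 2
G(3) = mex{2,1} = 0
G(4) = mex{0,2} = 1
G(5) = mex{1,0} = 2
G(6) = mex{2,1} = 0
G(7) = mex{0,2} = 1
G(8) = mex{1,0} = 2
G(9) = mex{2,1,0} = 3
G(10) = mex{3,2,1} = 0
G(11) = mex{0,3,2,0} = 1
G(12) = mex{1,0,0,1} = 2
G(13) = mex{2,1,1,2} = 0
G(14) = mex{0,2,2,0} = 1
G(15) = mex{1,0,0,1} = 2
G(16) = mex{2,1,1,2} = 0
G(17) = mex{0,2,2,0} = 1
G(18) = mex{1,0,3,1} = 2
G(19) = mex{2,1,0,2} = 3
G(20) = mex{3,2,1,3} = 0
G(21) = mex{0,3,2,0} = 1

1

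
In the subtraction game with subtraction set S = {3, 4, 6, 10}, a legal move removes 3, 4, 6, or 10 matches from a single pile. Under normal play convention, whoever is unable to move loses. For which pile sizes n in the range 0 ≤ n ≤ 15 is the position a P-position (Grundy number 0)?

n :  0  1  2  3  4  5  6  7  8  9 10 11 12 13 14 15
G :  0  0  0  1  1  1  2  2  2  0  3  3  1  4  0  2
P-positions are exactly the n with G(n) = 0.

0, 1, 2, 9, 14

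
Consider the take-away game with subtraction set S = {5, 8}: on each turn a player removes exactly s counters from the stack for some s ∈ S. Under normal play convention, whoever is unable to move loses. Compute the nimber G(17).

0

G(0) = 0
G(1) = mex{} = 0
G(2) = mex{} = 0
G(3) = mex{} = 0
G(4) = mex{} = 0
G(5) = mex{0} = 1
G(6) = mex{0} = 1
G(7) = mex{0} = 1
G(8) = mex{0,0} = 1
G(9) = mex{0,0} = 1
G(10) = mex{1,0} = 2
G(11) = mex{1,0} = 2
G(12) = mex{1,0} = 2
G(13) = mex{1,1} = 0
G(14) = mex{1,1} = 0
G(15) = mex{2,1} = 0
G(16) = mex{2,1} = 0
G(17) = mex{2,1} = 0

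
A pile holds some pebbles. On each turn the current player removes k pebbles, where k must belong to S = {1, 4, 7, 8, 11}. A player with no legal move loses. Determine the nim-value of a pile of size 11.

4

n :  0  1  2  3  4  5  6  7  8  9 10 11
G :  0  1  0  1  2  0  1  2  3  2  3  4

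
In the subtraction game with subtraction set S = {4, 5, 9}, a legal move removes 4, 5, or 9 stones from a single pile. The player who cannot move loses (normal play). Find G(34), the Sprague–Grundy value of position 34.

2

G(0) = 0
G(1) = mex{} = 0
G(2) = mex{} = 0
G(3) = mex{} = 0
G(4) = mex{0} = 1
G(5) = mex{0,0} = 1
G(6) = mex{0,0} = 1
G(7) = mex{0,0} = 1
G(8) = mex{1,0} = 2
G(9) = mex{1,1,0} = 2
G(10) = mex{1,1,0} = 2
G(11) = mex{1,1,0} = 2
G(12) = mex{2,1,0} = 3
G(13) = mex{2,2,1} = 0
G(14) = mex{2,2,1} = 0
G(15) = mex{2,2,1} = 0
G(16) = mex{3,2,1} = 0
G(17) = mex{0,3,2} = 1
G(18) = mex{0,0,2} = 1
G(19) = mex{0,0,2} = 1
G(20) = mex{0,0,2} = 1
G(21) = mex{1,0,3} = 2
G(22) = mex{1,1,0} = 2
G(23) = mex{1,1,0} = 2
G(24) = mex{1,1,0} = 2
G(25) = mex{2,1,0} = 3
G(26) = mex{2,2,1} = 0
G(27) = mex{2,2,1} = 0
G(28) = mex{2,2,1} = 0
G(29) = mex{3,2,1} = 0
G(30) = mex{0,3,2} = 1
G(31) = mex{0,0,2} = 1
G(32) = mex{0,0,2} = 1
G(33) = mex{0,0,2} = 1
G(34) = mex{1,0,3} = 2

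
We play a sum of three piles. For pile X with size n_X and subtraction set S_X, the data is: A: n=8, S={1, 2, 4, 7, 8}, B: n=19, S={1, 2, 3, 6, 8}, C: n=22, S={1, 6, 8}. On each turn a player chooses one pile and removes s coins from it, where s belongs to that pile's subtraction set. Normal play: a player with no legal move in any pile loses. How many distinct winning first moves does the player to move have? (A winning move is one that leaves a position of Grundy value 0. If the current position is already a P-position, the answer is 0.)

Pile A, S = {1, 2, 4, 7, 8}:
n : 0 1 2 3 4 5 6 7 8
G : 0 1 2 0 1 2 0 1 2
G_A(8) = 2.
Pile B, S = {1, 2, 3, 6, 8}:
n :  0  1  2  3  4  5  6  7  8  9 10 11 12 13 14 15 16 17 18 19
G :  0  1  2  3  0  1  2  3  4  0  1  2  3  0  1  2  3  4  0  1
G_B(19) = 1.
Pile C, S = {1, 6, 8}:
G(0) = 0
G(1) = mex{0} = 1
G(2) = mex{1} = 0
G(3) = mex{0} = 1
G(4) = mex{1} = 0
G(5) = mex{0} = 1
G(6) = mex{1,0} = 2
G(7) = mex{2,1} = 0
G(8) = mex{0,0,0} = 1
G(9) = mex{1,1,1} = 0
G(10) = mex{0,0,0} = 1
G(11) = mex{1,1,1} = 0
G(12) = mex{0,2,0} = 1
G(13) = mex{1,0,1} = 2
G(14) = mex{2,1,2} = 0
G(15) = mex{0,0,0} = 1
G(16) = mex{1,1,1} = 0
G(17) = mex{0,0,0} = 1
G(18) = mex{1,1,1} = 0
G(19) = mex{0,2,0} = 1
G(20) = mex{1,0,1} = 2
G(21) = mex{2,1,2} = 0
G(22) = mex{0,0,0} = 1
G_C(22) = 1.
Combined Grundy value = 2 ⊕ 1 ⊕ 1 = 2.
A winning move leaves total XOR = 0, i.e. changes one component's Grundy value g to g ⊕ X where X is the current total.
Pile A: need g' = 2⊕2 = 0. Options: 8−1→G=1, 8−2→G=0, 8−4→G=1, 8−7→G=1, 8−8→G=0. Hits: 2.
Pile B: need g' = 1⊕2 = 3. Options: 19−1→G=0, 19−2→G=4, 19−3→G=3, 19−6→G=0, 19−8→G=2. Hits: 1.
Pile C: need g' = 1⊕2 = 3. Options: 22−1→G=0, 22−6→G=0, 22−8→G=0. Hits: 0.

3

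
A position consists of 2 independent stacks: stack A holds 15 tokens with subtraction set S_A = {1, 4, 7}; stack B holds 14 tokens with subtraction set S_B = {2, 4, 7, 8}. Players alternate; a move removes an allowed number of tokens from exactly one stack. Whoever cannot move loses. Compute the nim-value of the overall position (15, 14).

Stack A, S = {1, 4, 7}:
G(0) = 0
G(1) = mex{0} = 1
G(2) = mex{1} = 0
G(3) = mex{0} = 1
G(4) = mex{1,0} = 2
G(5) = mex{2,1} = 0
G(6) = mex{0,0} = 1
G(7) = mex{1,1,0} = 2
G(8) = mex{2,2,1} = 0
G(9) = mex{0,0,0} = 1
G(10) = mex{1,1,1} = 0
G(11) = mex{0,2,2} = 1
G(12) = mex{1,0,0} = 2
G(13) = mex{2,1,1} = 0
G(14) = mex{0,0,2} = 1
G(15) = mex{1,1,0} = 2
G_A(15) = 2.
Stack B, S = {2, 4, 7, 8}:
G(0) = 0
G(1) = mex{} = 0
G(2) = mex{0} = 1
G(3) = mex{0} = 1
G(4) = mex{1,0} = 2
G(5) = mex{1,0} = 2
G(6) = mex{2,1} = 0
G(7) = mex{2,1,0} = 3
G(8) = mex{0,2,0,0} = 1
G(9) = mex{3,2,1,0} = 4
G(10) = mex{1,0,1,1} = 2
G(11) = mex{4,3,2,1} = 0
G(12) = mex{2,1,2,2} = 0
G(13) = mex{0,4,0,2} = 1
G(14) = mex{0,2,3,0} = 1
G_B(14) = 1.
Combined Grundy value = 2 ⊕ 1 = 3.

3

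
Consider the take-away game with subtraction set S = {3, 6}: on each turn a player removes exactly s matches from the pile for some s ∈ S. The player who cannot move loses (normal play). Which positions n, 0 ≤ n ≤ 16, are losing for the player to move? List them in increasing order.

0, 1, 2, 9, 10, 11

n :  0  1  2  3  4  5  6  7  8  9 10 11 12 13 14 15 16
G :  0  0  0  1  1  1  2  2  2  0  0  0  1  1  1  2  2
P-positions are exactly the n with G(n) = 0.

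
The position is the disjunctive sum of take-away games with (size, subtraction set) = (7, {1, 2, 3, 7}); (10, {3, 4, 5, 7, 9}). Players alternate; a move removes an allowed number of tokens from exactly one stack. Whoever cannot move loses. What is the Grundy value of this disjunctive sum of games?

Stack A, S = {1, 2, 3, 7}:
n : 0 1 2 3 4 5 6 7
G : 0 1 2 3 0 1 2 3
G_A(7) = 3.
Stack B, S = {3, 4, 5, 7, 9}:
n :  0  1  2  3  4  5  6  7  8  9 10
G :  0  0  0  1  1  1  2  2  2  3  3
G_B(10) = 3.
Combined Grundy value = 3 ⊕ 3 = 0.

0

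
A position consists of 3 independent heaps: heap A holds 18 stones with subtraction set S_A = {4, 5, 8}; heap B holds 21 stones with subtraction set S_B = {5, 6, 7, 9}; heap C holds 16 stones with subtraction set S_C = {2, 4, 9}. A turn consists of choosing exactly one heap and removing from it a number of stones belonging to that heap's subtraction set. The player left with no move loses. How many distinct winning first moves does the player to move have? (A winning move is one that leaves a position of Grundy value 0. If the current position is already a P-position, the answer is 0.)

Heap A, S = {4, 5, 8}:
n :  0  1  2  3  4  5  6  7  8  9 10 11 12 13 14 15 16 17 18
G :  0  0  0  0  1  1  1  1  2  2  2  2  0  0  0  0  1  1  1
G_A(18) = 1.
Heap B, S = {5, 6, 7, 9}:
G(0) = 0
G(1) = mex{} = 0
G(2) = mex{} = 0
G(3) = mex{} = 0
G(4) = mex{} = 0
G(5) = mex{0} = 1
G(6) = mex{0,0} = 1
G(7) = mex{0,0,0} = 1
G(8) = mex{0,0,0} = 1
G(9) = mex{0,0,0,0} = 1
G(10) = mex{1,0,0,0} = 2
G(11) = mex{1,1,0,0} = 2
G(12) = mex{1,1,1,0} = 2
G(13) = mex{1,1,1,0} = 2
G(14) = mex{1,1,1,1} = 0
G(15) = mex{2,1,1,1} = 0
G(16) = mex{2,2,1,1} = 0
G(17) = mex{2,2,2,1} = 0
G(18) = mex{2,2,2,1} = 0
G(19) = mex{0,2,2,2} = 1
G(20) = mex{0,0,2,2} = 1
G(21) = mex{0,0,0,2} = 1
G_B(21) = 1.
Heap C, S = {2, 4, 9}:
G(0) = 0
G(1) = mex{} = 0
G(2) = mex{0} = 1
G(3) = mex{0} = 1
G(4) = mex{1,0} = 2
G(5) = mex{1,0} = 2
G(6) = mex{2,1} = 0
G(7) = mex{2,1} = 0
G(8) = mex{0,2} = 1
G(9) = mex{0,2,0} = 1
G(10) = mex{1,0,0} = 2
G(11) = mex{1,0,1} = 2
G(12) = mex{2,1,1} = 0
G(13) = mex{2,1,2} = 0
G(14) = mex{0,2,2} = 1
G(15) = mex{0,2,0} = 1
G(16) = mex{1,0,0} = 2
G_C(16) = 2.
Combined Grundy value = 1 ⊕ 1 ⊕ 2 = 2.
A winning move leaves total XOR = 0, i.e. changes one component's Grundy value g to g ⊕ X where X is the current total.
Heap A: need g' = 1⊕2 = 3. Options: 18−4→G=0, 18−5→G=0, 18−8→G=2. Hits: 0.
Heap B: need g' = 1⊕2 = 3. Options: 21−5→G=0, 21−6→G=0, 21−7→G=0, 21−9→G=2. Hits: 0.
Heap C: need g' = 2⊕2 = 0. Options: 16−2→G=1, 16−4→G=0, 16−9→G=0. Hits: 2.

2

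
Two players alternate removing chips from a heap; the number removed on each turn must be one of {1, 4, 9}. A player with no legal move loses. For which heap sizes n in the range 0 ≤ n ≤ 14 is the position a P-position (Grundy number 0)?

n :  0  1  2  3  4  5  6  7  8  9 10 11 12 13 14
G :  0  1  0  1  2  0  1  0  1  2  0  1  0  1  2
P-positions are exactly the n with G(n) = 0.

0, 2, 5, 7, 10, 12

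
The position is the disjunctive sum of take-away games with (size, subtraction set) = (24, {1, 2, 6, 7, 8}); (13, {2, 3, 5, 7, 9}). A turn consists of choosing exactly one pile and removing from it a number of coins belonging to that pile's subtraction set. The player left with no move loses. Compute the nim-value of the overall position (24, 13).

Pile A, S = {1, 2, 6, 7, 8}:
n :  0  1  2  3  4  5  6  7  8  9 10 11 12 13 14 15 16 17 18 19 20 21 22 23 24
G :  0  1  2  0  1  2  3  4  5  3  4  5  0  1  2  0  1  2  3  4  5  3  4  5  0
G_A(24) = 0.
Pile B, S = {2, 3, 5, 7, 9}:
n :  0  1  2  3  4  5  6  7  8  9 10 11 12 13
G :  0  0  1  1  2  2  3  3  4  4  5  0  0  1
G_B(13) = 1.
Combined Grundy value = 0 ⊕ 1 = 1.

1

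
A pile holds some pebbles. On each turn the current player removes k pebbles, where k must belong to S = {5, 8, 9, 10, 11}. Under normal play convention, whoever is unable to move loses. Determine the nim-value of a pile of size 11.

G(0) = 0
G(1) = mex{} = 0
G(2) = mex{} = 0
G(3) = mex{} = 0
G(4) = mex{} = 0
G(5) = mex{0} = 1
G(6) = mex{0} = 1
G(7) = mex{0} = 1
G(8) = mex{0,0} = 1
G(9) = mex{0,0,0} = 1
G(10) = mex{1,0,0,0} = 2
G(11) = mex{1,0,0,0,0} = 2

2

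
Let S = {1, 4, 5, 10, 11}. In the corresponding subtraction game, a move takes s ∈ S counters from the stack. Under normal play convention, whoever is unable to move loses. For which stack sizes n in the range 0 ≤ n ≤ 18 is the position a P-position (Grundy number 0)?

0, 2, 8, 14, 16

G(0) = 0
G(1) = mex{0} = 1
G(2) = mex{1} = 0
G(3) = mex{0} = 1
G(4) = mex{1,0} = 2
G(5) = mex{2,1,0} = 3
G(6) = mex{3,0,1} = 2
G(7) = mex{2,1,0} = 3
G(8) = mex{3,2,1} = 0
G(9) = mex{0,3,2} = 1
G(10) = mex{1,2,3,0} = 4
G(11) = mex{4,3,2,1,0} = 5
G(12) = mex{5,0,3,0,1} = 2
G(13) = mex{2,1,0,1,0} = 3
G(14) = mex{3,4,1,2,1} = 0
G(15) = mex{0,5,4,3,2} = 1
G(16) = mex{1,2,5,2,3} = 0
G(17) = mex{0,3,2,3,2} = 1
G(18) = mex{1,0,3,0,3} = 2
P-positions are exactly the n with G(n) = 0.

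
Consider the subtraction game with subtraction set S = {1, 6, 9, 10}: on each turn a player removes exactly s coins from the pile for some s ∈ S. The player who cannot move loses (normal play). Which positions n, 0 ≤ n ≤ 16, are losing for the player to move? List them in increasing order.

0, 2, 4, 7, 15

G(0) = 0
G(1) = mex{0} = 1
G(2) = mex{1} = 0
G(3) = mex{0} = 1
G(4) = mex{1} = 0
G(5) = mex{0} = 1
G(6) = mex{1,0} = 2
G(7) = mex{2,1} = 0
G(8) = mex{0,0} = 1
G(9) = mex{1,1,0} = 2
G(10) = mex{2,0,1,0} = 3
G(11) = mex{3,1,0,1} = 2
G(12) = mex{2,2,1,0} = 3
G(13) = mex{3,0,0,1} = 2
G(14) = mex{2,1,1,0} = 3
G(15) = mex{3,2,2,1} = 0
G(16) = mex{0,3,0,2} = 1
P-positions are exactly the n with G(n) = 0.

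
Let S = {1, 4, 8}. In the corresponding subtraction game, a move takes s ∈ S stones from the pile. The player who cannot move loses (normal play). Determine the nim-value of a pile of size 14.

G(0) = 0
G(1) = mex{0} = 1
G(2) = mex{1} = 0
G(3) = mex{0} = 1
G(4) = mex{1,0} = 2
G(5) = mex{2,1} = 0
G(6) = mex{0,0} = 1
G(7) = mex{1,1} = 0
G(8) = mex{0,2,0} = 1
G(9) = mex{1,0,1} = 2
G(10) = mex{2,1,0} = 3
G(11) = mex{3,0,1} = 2
G(12) = mex{2,1,2} = 0
G(13) = mex{0,2,0} = 1
G(14) = mex{1,3,1} = 0

0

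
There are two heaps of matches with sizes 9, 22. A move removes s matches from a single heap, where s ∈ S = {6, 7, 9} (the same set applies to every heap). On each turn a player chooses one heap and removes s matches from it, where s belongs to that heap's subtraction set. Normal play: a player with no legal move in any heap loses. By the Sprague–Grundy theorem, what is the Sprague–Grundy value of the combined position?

0

All heaps use S = {6, 7, 9}:
n :  0  1  2  3  4  5  6  7  8  9 10 11 12 13 14 15 16 17 18 19 20 21 22
G :  0  0  0  0  0  0  1  1  1  1  1  1  2  2  2  0  0  0  0  0  0  1  1
Heap A: G(9) = 1.
Heap B: G(22) = 1.
Combined Grundy value = 1 ⊕ 1 = 0.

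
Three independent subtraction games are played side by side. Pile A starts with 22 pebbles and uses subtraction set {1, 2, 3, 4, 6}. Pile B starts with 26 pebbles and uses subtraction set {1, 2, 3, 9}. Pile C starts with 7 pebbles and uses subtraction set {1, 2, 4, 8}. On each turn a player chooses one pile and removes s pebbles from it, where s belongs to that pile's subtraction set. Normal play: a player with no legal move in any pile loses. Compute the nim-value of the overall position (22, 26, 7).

1

Pile A, S = {1, 2, 3, 4, 6}:
n :  0  1  2  3  4  5  6  7  8  9 10 11 12 13 14 15 16 17 18 19 20 21 22
G :  0  1  2  3  4  0  1  2  3  4  0  1  2  3  4  0  1  2  3  4  0  1  2
G_A(22) = 2.
Pile B, S = {1, 2, 3, 9}:
G(0) = 0
G(1) = mex{0} = 1
G(2) = mex{1,0} = 2
G(3) = mex{2,1,0} = 3
G(4) = mex{3,2,1} = 0
G(5) = mex{0,3,2} = 1
G(6) = mex{1,0,3} = 2
G(7) = mex{2,1,0} = 3
G(8) = mex{3,2,1} = 0
G(9) = mex{0,3,2,0} = 1
G(10) = mex{1,0,3,1} = 2
G(11) = mex{2,1,0,2} = 3
G(12) = mex{3,2,1,3} = 0
G(13) = mex{0,3,2,0} = 1
G(14) = mex{1,0,3,1} = 2
G(15) = mex{2,1,0,2} = 3
G(16) = mex{3,2,1,3} = 0
G(17) = mex{0,3,2,0} = 1
G(18) = mex{1,0,3,1} = 2
G(19) = mex{2,1,0,2} = 3
G(20) = mex{3,2,1,3} = 0
G(21) = mex{0,3,2,0} = 1
G(22) = mex{1,0,3,1} = 2
G(23) = mex{2,1,0,2} = 3
G(24) = mex{3,2,1,3} = 0
G(25) = mex{0,3,2,0} = 1
G(26) = mex{1,0,3,1} = 2
G_B(26) = 2.
Pile C, S = {1, 2, 4, 8}:
G(0) = 0
G(1) = mex{0} = 1
G(2) = mex{1,0} = 2
G(3) = mex{2,1} = 0
G(4) = mex{0,2,0} = 1
G(5) = mex{1,0,1} = 2
G(6) = mex{2,1,2} = 0
G(7) = mex{0,2,0} = 1
G_C(7) = 1.
Combined Grundy value = 2 ⊕ 2 ⊕ 1 = 1.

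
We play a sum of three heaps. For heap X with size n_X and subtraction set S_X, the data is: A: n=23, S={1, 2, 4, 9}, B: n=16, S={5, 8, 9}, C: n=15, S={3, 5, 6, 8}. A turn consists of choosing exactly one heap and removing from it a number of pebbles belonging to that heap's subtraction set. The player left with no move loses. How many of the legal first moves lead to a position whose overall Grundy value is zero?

Heap A, S = {1, 2, 4, 9}:
G(0) = 0
G(1) = mex{0} = 1
G(2) = mex{1,0} = 2
G(3) = mex{2,1} = 0
G(4) = mex{0,2,0} = 1
G(5) = mex{1,0,1} = 2
G(6) = mex{2,1,2} = 0
G(7) = mex{0,2,0} = 1
G(8) = mex{1,0,1} = 2
G(9) = mex{2,1,2,0} = 3
G(10) = mex{3,2,0,1} = 4
G(11) = mex{4,3,1,2} = 0
G(12) = mex{0,4,2,0} = 1
G(13) = mex{1,0,3,1} = 2
G(14) = mex{2,1,4,2} = 0
G(15) = mex{0,2,0,0} = 1
G(16) = mex{1,0,1,1} = 2
G(17) = mex{2,1,2,2} = 0
G(18) = mex{0,2,0,3} = 1
G(19) = mex{1,0,1,4} = 2
G(20) = mex{2,1,2,0} = 3
G(21) = mex{3,2,0,1} = 4
G(22) = mex{4,3,1,2} = 0
G(23) = mex{0,4,2,0} = 1
G_A(23) = 1.
Heap B, S = {5, 8, 9}:
G(0) = 0
G(1) = mex{} = 0
G(2) = mex{} = 0
G(3) = mex{} = 0
G(4) = mex{} = 0
G(5) = mex{0} = 1
G(6) = mex{0} = 1
G(7) = mex{0} = 1
G(8) = mex{0,0} = 1
G(9) = mex{0,0,0} = 1
G(10) = mex{1,0,0} = 2
G(11) = mex{1,0,0} = 2
G(12) = mex{1,0,0} = 2
G(13) = mex{1,1,0} = 2
G(14) = mex{1,1,1} = 0
G(15) = mex{2,1,1} = 0
G(16) = mex{2,1,1} = 0
G_B(16) = 0.
Heap C, S = {3, 5, 6, 8}:
n :  0  1  2  3  4  5  6  7  8  9 10 11 12 13 14 15
G :  0  0  0  1  1  1  2  2  2  3  3  0  0  0  1  1
G_C(15) = 1.
Combined Grundy value = 1 ⊕ 0 ⊕ 1 = 0.
A winning move leaves total XOR = 0, i.e. changes one component's Grundy value g to g ⊕ X where X is the current total.
Heap A: target g' = 1⊕0 = 1, but every legal move changes the Grundy value (mex property), so 0 moves.
Heap B: target g' = 0⊕0 = 0, but every legal move changes the Grundy value (mex property), so 0 moves.
Heap C: target g' = 1⊕0 = 1, but every legal move changes the Grundy value (mex property), so 0 moves.

0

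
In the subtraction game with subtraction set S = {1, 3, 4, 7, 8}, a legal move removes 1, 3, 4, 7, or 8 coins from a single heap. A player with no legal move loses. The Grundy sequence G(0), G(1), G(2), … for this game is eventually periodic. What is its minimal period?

n :  0  1  2  3  4  5  6  7  8  9 10 11 12 13 14 15 16 17 18 19 20 21 22 23
G :  0  1  0  1  2  3  2  3  4  5  4  0  1  0  1  2  3  2  3  4  5  4  0  1
G(n+11) = G(n) holds for n = 0,…,7 (a full window of length max(S) = 8), so the sequence is purely periodic with period 11.

11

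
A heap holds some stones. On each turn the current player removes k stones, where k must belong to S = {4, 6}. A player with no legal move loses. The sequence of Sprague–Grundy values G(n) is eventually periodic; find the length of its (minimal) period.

10

n :  0  1  2  3  4  5  6  7  8  9 10 11 12 13 14 15 16 17 18 19 20 21
G :  0  0  0  0  1  1  1  1  2  2  0  0  0  0  1  1  1  1  2  2  0  0
G(n+10) = G(n) holds for n = 0,…,5 (a full window of length max(S) = 6), so the sequence is purely periodic with period 10.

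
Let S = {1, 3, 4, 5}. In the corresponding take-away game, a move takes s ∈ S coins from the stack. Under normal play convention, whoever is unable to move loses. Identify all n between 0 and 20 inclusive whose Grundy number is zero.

G(0) = 0
G(1) = mex{0} = 1
G(2) = mex{1} = 0
G(3) = mex{0,0} = 1
G(4) = mex{1,1,0} = 2
G(5) = mex{2,0,1,0} = 3
G(6) = mex{3,1,0,1} = 2
G(7) = mex{2,2,1,0} = 3
G(8) = mex{3,3,2,1} = 0
G(9) = mex{0,2,3,2} = 1
G(10) = mex{1,3,2,3} = 0
G(11) = mex{0,0,3,2} = 1
G(12) = mex{1,1,0,3} = 2
G(13) = mex{2,0,1,0} = 3
G(14) = mex{3,1,0,1} = 2
G(15) = mex{2,2,1,0} = 3
G(16) = mex{3,3,2,1} = 0
G(17) = mex{0,2,3,2} = 1
G(18) = mex{1,3,2,3} = 0
G(19) = mex{0,0,3,2} = 1
G(20) = mex{1,1,0,3} = 2
P-positions are exactly the n with G(n) = 0.

0, 2, 8, 10, 16, 18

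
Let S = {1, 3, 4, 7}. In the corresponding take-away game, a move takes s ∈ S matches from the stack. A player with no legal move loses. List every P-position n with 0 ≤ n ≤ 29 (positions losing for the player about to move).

G(0) = 0
G(1) = mex{0} = 1
G(2) = mex{1} = 0
G(3) = mex{0,0} = 1
G(4) = mex{1,1,0} = 2
G(5) = mex{2,0,1} = 3
G(6) = mex{3,1,0} = 2
G(7) = mex{2,2,1,0} = 3
G(8) = mex{3,3,2,1} = 0
G(9) = mex{0,2,3,0} = 1
G(10) = mex{1,3,2,1} = 0
G(11) = mex{0,0,3,2} = 1
G(12) = mex{1,1,0,3} = 2
G(13) = mex{2,0,1,2} = 3
G(14) = mex{3,1,0,3} = 2
G(15) = mex{2,2,1,0} = 3
G(16) = mex{3,3,2,1} = 0
G(17) = mex{0,2,3,0} = 1
G(18) = mex{1,3,2,1} = 0
G(19) = mex{0,0,3,2} = 1
G(20) = mex{1,1,0,3} = 2
G(21) = mex{2,0,1,2} = 3
G(22) = mex{3,1,0,3} = 2
G(23) = mex{2,2,1,0} = 3
G(24) = mex{3,3,2,1} = 0
G(25) = mex{0,2,3,0} = 1
G(26) = mex{1,3,2,1} = 0
G(27) = mex{0,0,3,2} = 1
G(28) = mex{1,1,0,3} = 2
G(29) = mex{2,0,1,2} = 3
P-positions are exactly the n with G(n) = 0.

0, 2, 8, 10, 16, 18, 24, 26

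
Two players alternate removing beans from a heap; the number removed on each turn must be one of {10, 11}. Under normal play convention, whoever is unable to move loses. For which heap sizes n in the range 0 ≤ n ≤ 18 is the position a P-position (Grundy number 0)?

0, 1, 2, 3, 4, 5, 6, 7, 8, 9

n :  0  1  2  3  4  5  6  7  8  9 10 11 12 13 14 15 16 17 18
G :  0  0  0  0  0  0  0  0  0  0  1  1  1  1  1  1  1  1  1
P-positions are exactly the n with G(n) = 0.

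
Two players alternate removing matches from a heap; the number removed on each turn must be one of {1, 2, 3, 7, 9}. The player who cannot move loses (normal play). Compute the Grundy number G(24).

0

n :  0  1  2  3  4  5  6  7  8  9 10 11 12 13 14 15 16 17 18 19 20 21 22 23 24
G :  0  1  2  3  0  1  2  3  0  1  2  3  0  1  2  3  0  1  2  3  0  1  2  3  0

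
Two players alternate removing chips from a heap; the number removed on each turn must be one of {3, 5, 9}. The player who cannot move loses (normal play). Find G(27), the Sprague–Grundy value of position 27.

1

n :  0  1  2  3  4  5  6  7  8  9 10 11 12 13 14 15 16 17 18 19 20 21 22 23 24 25 26 27
G :  0  0  0  1  1  1  2  2  0  3  3  1  0  2  0  1  0  1  0  1  0  1  0  1  0  1  0  1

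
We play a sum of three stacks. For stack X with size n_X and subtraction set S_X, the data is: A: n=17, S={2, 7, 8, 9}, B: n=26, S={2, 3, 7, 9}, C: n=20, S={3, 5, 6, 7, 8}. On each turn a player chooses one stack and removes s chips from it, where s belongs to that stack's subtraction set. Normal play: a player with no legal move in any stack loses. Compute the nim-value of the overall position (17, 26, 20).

0

Stack A, S = {2, 7, 8, 9}:
n :  0  1  2  3  4  5  6  7  8  9 10 11 12 13 14 15 16 17
G :  0  0  1  1  0  0  1  1  2  2  3  3  2  2  3  0  0  1
G_A(17) = 1.
Stack B, S = {2, 3, 7, 9}:
G(0) = 0
G(1) = mex{} = 0
G(2) = mex{0} = 1
G(3) = mex{0,0} = 1
G(4) = mex{1,0} = 2
G(5) = mex{1,1} = 0
G(6) = mex{2,1} = 0
G(7) = mex{0,2,0} = 1
G(8) = mex{0,0,0} = 1
G(9) = mex{1,0,1,0} = 2
G(10) = mex{1,1,1,0} = 2
G(11) = mex{2,1,2,1} = 0
G(12) = mex{2,2,0,1} = 3
G(13) = mex{0,2,0,2} = 1
G(14) = mex{3,0,1,0} = 2
G(15) = mex{1,3,1,0} = 2
G(16) = mex{2,1,2,1} = 0
G(17) = mex{2,2,2,1} = 0
G(18) = mex{0,2,0,2} = 1
G(19) = mex{0,0,3,2} = 1
G(20) = mex{1,0,1,0} = 2
G(21) = mex{1,1,2,3} = 0
G(22) = mex{2,1,2,1} = 0
G(23) = mex{0,2,0,2} = 1
G(24) = mex{0,0,0,2} = 1
G(25) = mex{1,0,1,0} = 2
G(26) = mex{1,1,1,0} = 2
G_B(26) = 2.
Stack C, S = {3, 5, 6, 7, 8}:
G(0) = 0
G(1) = mex{} = 0
G(2) = mex{} = 0
G(3) = mex{0} = 1
G(4) = mex{0} = 1
G(5) = mex{0,0} = 1
G(6) = mex{1,0,0} = 2
G(7) = mex{1,0,0,0} = 2
G(8) = mex{1,1,0,0,0} = 2
G(9) = mex{2,1,1,0,0} = 3
G(10) = mex{2,1,1,1,0} = 3
G(11) = mex{2,2,1,1,1} = 0
G(12) = mex{3,2,2,1,1} = 0
G(13) = mex{3,2,2,2,1} = 0
G(14) = mex{0,3,2,2,2} = 1
G(15) = mex{0,3,3,2,2} = 1
G(16) = mex{0,0,3,3,2} = 1
G(17) = mex{1,0,0,3,3} = 2
G(18) = mex{1,0,0,0,3} = 2
G(19) = mex{1,1,0,0,0} = 2
G(20) = mex{2,1,1,0,0} = 3
G_C(20) = 3.
Combined Grundy value = 1 ⊕ 2 ⊕ 3 = 0.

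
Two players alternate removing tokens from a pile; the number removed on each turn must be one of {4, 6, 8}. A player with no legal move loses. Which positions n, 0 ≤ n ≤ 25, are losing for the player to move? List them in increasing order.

0, 1, 2, 3, 12, 13, 14, 15, 24, 25

G(0) = 0
G(1) = mex{} = 0
G(2) = mex{} = 0
G(3) = mex{} = 0
G(4) = mex{0} = 1
G(5) = mex{0} = 1
G(6) = mex{0,0} = 1
G(7) = mex{0,0} = 1
G(8) = mex{1,0,0} = 2
G(9) = mex{1,0,0} = 2
G(10) = mex{1,1,0} = 2
G(11) = mex{1,1,0} = 2
G(12) = mex{2,1,1} = 0
G(13) = mex{2,1,1} = 0
G(14) = mex{2,2,1} = 0
G(15) = mex{2,2,1} = 0
G(16) = mex{0,2,2} = 1
G(17) = mex{0,2,2} = 1
G(18) = mex{0,0,2} = 1
G(19) = mex{0,0,2} = 1
G(20) = mex{1,0,0} = 2
G(21) = mex{1,0,0} = 2
G(22) = mex{1,1,0} = 2
G(23) = mex{1,1,0} = 2
G(24) = mex{2,1,1} = 0
G(25) = mex{2,1,1} = 0
P-positions are exactly the n with G(n) = 0.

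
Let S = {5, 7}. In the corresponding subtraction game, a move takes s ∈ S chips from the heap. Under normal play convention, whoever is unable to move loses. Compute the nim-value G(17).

1

n :  0  1  2  3  4  5  6  7  8  9 10 11 12 13 14 15 16 17
G :  0  0  0  0  0  1  1  1  1  1  2  2  0  0  0  0  0  1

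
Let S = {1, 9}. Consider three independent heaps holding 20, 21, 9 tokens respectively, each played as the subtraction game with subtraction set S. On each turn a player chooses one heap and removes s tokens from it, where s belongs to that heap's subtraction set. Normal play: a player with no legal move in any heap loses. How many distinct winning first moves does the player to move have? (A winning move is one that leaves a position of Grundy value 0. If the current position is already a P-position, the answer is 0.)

0

All heaps use S = {1, 9}:
n :  0  1  2  3  4  5  6  7  8  9 10 11 12 13 14 15 16 17 18 19 20 21
G :  0  1  0  1  0  1  0  1  0  1  0  1  0  1  0  1  0  1  0  1  0  1
Heap A: G(20) = 0.
Heap B: G(21) = 1.
Heap C: G(9) = 1.
Combined Grundy value = 0 ⊕ 1 ⊕ 1 = 0.
A winning move leaves total XOR = 0, i.e. changes one component's Grundy value g to g ⊕ X where X is the current total.
Heap A: target g' = 0⊕0 = 0, but every legal move changes the Grundy value (mex property), so 0 moves.
Heap B: target g' = 1⊕0 = 1, but every legal move changes the Grundy value (mex property), so 0 moves.
Heap C: target g' = 1⊕0 = 1, but every legal move changes the Grundy value (mex property), so 0 moves.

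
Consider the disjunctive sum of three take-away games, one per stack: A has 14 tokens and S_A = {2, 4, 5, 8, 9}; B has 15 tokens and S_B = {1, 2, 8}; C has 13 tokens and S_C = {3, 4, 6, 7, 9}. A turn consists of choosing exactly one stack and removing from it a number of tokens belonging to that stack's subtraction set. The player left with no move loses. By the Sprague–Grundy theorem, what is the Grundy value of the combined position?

Stack A, S = {2, 4, 5, 8, 9}:
n :  0  1  2  3  4  5  6  7  8  9 10 11 12 13 14
G :  0  0  1  1  2  2  3  0  4  1  5  2  3  0  0
G_A(14) = 0.
Stack B, S = {1, 2, 8}:
G(0) = 0
G(1) = mex{0} = 1
G(2) = mex{1,0} = 2
G(3) = mex{2,1} = 0
G(4) = mex{0,2} = 1
G(5) = mex{1,0} = 2
G(6) = mex{2,1} = 0
G(7) = mex{0,2} = 1
G(8) = mex{1,0,0} = 2
G(9) = mex{2,1,1} = 0
G(10) = mex{0,2,2} = 1
G(11) = mex{1,0,0} = 2
G(12) = mex{2,1,1} = 0
G(13) = mex{0,2,2} = 1
G(14) = mex{1,0,0} = 2
G(15) = mex{2,1,1} = 0
G_B(15) = 0.
Stack C, S = {3, 4, 6, 7, 9}:
G(0) = 0
G(1) = mex{} = 0
G(2) = mex{} = 0
G(3) = mex{0} = 1
G(4) = mex{0,0} = 1
G(5) = mex{0,0} = 1
G(6) = mex{1,0,0} = 2
G(7) = mex{1,1,0,0} = 2
G(8) = mex{1,1,0,0} = 2
G(9) = mex{2,1,1,0,0} = 3
G(10) = mex{2,2,1,1,0} = 3
G(11) = mex{2,2,1,1,0} = 3
G(12) = mex{3,2,2,1,1} = 0
G(13) = mex{3,3,2,2,1} = 0
G_C(13) = 0.
Combined Grundy value = 0 ⊕ 0 ⊕ 0 = 0.

0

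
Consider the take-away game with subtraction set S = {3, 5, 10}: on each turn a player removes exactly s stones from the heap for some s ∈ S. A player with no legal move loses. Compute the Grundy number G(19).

1

n :  0  1  2  3  4  5  6  7  8  9 10 11 12 13 14 15 16 17 18 19
G :  0  0  0  1  1  1  2  2  0  0  3  1  1  2  2  0  0  0  1  1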